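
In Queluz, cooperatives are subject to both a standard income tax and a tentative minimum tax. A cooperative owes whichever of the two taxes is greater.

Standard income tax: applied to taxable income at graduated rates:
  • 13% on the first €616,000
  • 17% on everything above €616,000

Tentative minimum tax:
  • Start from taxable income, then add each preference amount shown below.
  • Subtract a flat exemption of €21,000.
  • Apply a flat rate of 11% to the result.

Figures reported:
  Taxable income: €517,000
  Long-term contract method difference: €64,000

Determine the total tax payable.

€67,210

Tentative minimum tax:
  Adjusted income: €517,000 + €64,000 = €581,000
  Less exemption €21,000 → base €560,000
  €560,000 × 11% = €61,600

Standard income tax:
  €517,000 × 13% = €67,210

€67,210 > €61,600, so the standard income tax governs.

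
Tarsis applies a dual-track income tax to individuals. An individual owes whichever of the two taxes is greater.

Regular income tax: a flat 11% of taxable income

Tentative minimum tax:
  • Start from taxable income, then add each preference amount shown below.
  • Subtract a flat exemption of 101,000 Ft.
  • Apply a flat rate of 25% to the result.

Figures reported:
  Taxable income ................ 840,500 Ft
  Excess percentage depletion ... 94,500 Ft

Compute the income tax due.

208,500 Ft

Regular income tax:
  840,500 Ft × 11% = 92,455 Ft

Tentative minimum tax:
  Adjusted income: 840,500 Ft + 94,500 Ft = 935,000 Ft
  Less exemption 101,000 Ft → base 834,000 Ft
  834,000 Ft × 25% = 208,500 Ft

208,500 Ft > 92,455 Ft, so the tentative minimum tax is the binding amount.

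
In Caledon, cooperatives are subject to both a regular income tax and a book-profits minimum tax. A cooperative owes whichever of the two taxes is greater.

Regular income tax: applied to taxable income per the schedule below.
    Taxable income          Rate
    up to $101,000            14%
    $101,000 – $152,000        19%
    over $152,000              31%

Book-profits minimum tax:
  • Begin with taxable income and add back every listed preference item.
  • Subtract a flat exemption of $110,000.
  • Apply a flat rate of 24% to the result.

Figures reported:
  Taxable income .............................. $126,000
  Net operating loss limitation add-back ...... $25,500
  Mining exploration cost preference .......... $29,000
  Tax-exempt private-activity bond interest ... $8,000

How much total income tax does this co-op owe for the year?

Book-profits minimum tax:
  Adjusted income: $126,000 + $25,500 + $29,000 + $8,000 = $188,500
  Less exemption $110,000 → base $78,500
  $78,500 × 24% = $18,840

Regular income tax:
  $101,000 × 14% = $14,140
  $25,000 × 19% = $4,750
  → $18,890

$18,890 > $18,840, so the regular income tax governs.

$18,890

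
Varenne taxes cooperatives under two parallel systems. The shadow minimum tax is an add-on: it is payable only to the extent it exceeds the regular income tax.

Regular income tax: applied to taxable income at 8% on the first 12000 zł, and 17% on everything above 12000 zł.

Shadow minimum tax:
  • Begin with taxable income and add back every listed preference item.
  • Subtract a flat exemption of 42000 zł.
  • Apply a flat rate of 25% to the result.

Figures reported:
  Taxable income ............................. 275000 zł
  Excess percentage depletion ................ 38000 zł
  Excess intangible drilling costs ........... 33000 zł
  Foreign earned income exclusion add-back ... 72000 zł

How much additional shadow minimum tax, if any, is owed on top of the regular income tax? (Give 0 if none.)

Regular income tax:
  12000 zł × 8% = 960 zł
  263000 zł × 17% = 44710 zł
  → 45670 zł

Shadow minimum tax:
  Adjusted income: 275000 zł + 38000 zł + 33000 zł + 72000 zł = 418000 zł
  Less exemption 42000 zł → base 376000 zł
  376000 zł × 25% = 94000 zł

Excess of shadow minimum tax over regular income tax: 94000 zł − 45670 zł = 48330 zł.

48330 zł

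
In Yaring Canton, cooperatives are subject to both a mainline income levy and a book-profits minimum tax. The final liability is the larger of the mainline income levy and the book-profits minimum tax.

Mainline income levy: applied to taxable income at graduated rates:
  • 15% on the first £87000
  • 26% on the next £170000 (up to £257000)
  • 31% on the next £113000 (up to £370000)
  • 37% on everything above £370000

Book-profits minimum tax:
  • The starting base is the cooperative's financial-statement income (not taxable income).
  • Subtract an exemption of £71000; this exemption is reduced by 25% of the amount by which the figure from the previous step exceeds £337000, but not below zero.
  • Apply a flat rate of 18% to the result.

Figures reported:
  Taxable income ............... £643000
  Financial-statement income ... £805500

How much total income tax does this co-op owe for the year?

Book-profits minimum tax:
  Base (financial-statement income): £805500
  Exemption: 25% × (£805500 − £337000) = £117125 ≥ £71000, so the exemption is fully phased out
  Base: £805500 − £0 = £805500
  £805500 × 18% = £144990

Mainline income levy:
  £87000 × 15% = £13050
  £170000 × 26% = £44200
  £113000 × 31% = £35030
  £273000 × 37% = £101010
  → £193290

£193290 > £144990, so the mainline income levy governs.

£193290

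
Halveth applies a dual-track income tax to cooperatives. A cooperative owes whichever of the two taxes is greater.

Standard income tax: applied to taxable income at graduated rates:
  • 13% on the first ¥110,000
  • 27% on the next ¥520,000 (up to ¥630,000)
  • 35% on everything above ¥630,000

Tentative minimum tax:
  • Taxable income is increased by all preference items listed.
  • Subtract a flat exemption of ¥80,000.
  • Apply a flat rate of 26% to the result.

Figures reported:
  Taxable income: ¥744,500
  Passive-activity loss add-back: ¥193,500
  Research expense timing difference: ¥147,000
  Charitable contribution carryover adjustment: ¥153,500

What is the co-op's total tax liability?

¥301,210

Standard income tax:
  ¥110,000 × 13% = ¥14,300
  ¥520,000 × 27% = ¥140,400
  ¥114,500 × 35% = ¥40,075
  → ¥194,775

Tentative minimum tax:
  Adjusted income: ¥744,500 + ¥193,500 + ¥147,000 + ¥153,500 = ¥1,238,500
  Less exemption ¥80,000 → base ¥1,158,500
  ¥1,158,500 × 26% = ¥301,210

¥301,210 > ¥194,775, so the tentative minimum tax is the binding amount.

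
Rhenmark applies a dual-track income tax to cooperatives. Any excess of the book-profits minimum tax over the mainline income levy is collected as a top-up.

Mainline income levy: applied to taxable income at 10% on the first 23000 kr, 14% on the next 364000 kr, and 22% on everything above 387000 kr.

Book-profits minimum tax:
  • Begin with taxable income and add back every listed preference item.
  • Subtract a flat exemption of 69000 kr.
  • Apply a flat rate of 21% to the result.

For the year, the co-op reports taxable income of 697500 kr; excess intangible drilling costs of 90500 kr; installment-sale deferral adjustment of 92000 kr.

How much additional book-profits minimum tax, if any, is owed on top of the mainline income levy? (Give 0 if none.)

Book-profits minimum tax:
  Adjusted income: 697500 kr + 90500 kr + 92000 kr = 880000 kr
  Less exemption 69000 kr → base 811000 kr
  811000 kr × 21% = 170310 kr

Mainline income levy:
  23000 kr × 10% = 2300 kr
  364000 kr × 14% = 50960 kr
  310500 kr × 22% = 68310 kr
  → 121570 kr

Excess of book-profits minimum tax over mainline income levy: 170310 kr − 121570 kr = 48740 kr.

48740 kr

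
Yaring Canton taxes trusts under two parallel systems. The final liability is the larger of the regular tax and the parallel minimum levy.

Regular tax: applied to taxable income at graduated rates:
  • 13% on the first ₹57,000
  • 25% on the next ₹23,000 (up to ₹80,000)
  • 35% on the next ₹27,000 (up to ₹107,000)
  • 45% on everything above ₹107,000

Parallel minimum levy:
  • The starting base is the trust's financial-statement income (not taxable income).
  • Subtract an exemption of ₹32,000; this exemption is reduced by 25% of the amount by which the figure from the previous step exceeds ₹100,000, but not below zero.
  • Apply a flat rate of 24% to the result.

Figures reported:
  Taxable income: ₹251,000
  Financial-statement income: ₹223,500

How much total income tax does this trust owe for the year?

Parallel minimum levy:
  Base (financial-statement income): ₹223,500
  Exemption: ₹32,000 − 25% × (₹223,500 − ₹100,000) = ₹32,000 − ₹30,875 = ₹1,125
  Base: ₹223,500 − ₹1,125 = ₹222,375
  ₹222,375 × 24% = ₹53,370

Regular tax:
  ₹57,000 × 13% = ₹7,410
  ₹23,000 × 25% = ₹5,750
  ₹27,000 × 35% = ₹9,450
  ₹144,000 × 45% = ₹64,800
  → ₹87,410

₹87,410 > ₹53,370, so the regular tax governs.

₹87,410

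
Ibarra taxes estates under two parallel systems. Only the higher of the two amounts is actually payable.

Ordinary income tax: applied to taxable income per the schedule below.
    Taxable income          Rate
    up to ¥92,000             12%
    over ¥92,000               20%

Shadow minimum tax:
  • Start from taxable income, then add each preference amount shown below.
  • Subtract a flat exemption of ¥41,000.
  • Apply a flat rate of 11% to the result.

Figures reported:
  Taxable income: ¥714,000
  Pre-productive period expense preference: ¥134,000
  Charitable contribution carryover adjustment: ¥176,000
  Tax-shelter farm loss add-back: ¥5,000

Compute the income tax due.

¥135,440

Shadow minimum tax:
  Adjusted income: ¥714,000 + ¥134,000 + ¥176,000 + ¥5,000 = ¥1,029,000
  Less exemption ¥41,000 → base ¥988,000
  ¥988,000 × 11% = ¥108,680

Ordinary income tax:
  ¥92,000 × 12% = ¥11,040
  ¥622,000 × 20% = ¥124,400
  → ¥135,440

¥135,440 > ¥108,680, so the ordinary income tax governs.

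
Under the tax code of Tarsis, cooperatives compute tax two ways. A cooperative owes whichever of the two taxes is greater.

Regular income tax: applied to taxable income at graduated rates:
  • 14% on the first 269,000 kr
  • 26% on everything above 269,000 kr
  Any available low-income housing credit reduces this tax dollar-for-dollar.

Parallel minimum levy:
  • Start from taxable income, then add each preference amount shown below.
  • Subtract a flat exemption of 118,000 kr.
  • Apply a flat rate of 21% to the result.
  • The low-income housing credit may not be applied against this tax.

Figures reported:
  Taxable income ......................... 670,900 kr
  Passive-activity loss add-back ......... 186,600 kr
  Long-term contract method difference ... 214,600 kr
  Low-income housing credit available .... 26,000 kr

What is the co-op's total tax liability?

Parallel minimum levy:
  Adjusted income: 670,900 kr + 186,600 kr + 214,600 kr = 1,072,100 kr
  Less exemption 118,000 kr → base 954,100 kr
  954,100 kr × 21% = 200,361 kr

Regular income tax:
  269,000 kr × 14% = 37,660 kr
  401,900 kr × 26% = 104,494 kr
  → 142,154 kr
  Less low-income housing credit 26,000 kr → 116,154 kr

200,361 kr > 116,154 kr, so the parallel minimum levy is the binding amount.

200,361 kr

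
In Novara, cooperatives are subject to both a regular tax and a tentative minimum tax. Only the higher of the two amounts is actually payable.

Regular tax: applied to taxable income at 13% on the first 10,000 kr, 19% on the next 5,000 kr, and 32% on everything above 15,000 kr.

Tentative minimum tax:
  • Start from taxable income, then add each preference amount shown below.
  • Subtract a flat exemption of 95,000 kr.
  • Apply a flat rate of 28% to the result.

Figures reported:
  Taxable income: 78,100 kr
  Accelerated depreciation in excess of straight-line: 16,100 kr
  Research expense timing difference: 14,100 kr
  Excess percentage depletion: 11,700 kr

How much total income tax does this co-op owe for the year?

22,442 kr

Regular tax:
  10,000 kr × 13% = 1,300 kr
  5,000 kr × 19% = 950 kr
  63,100 kr × 32% = 20,192 kr
  → 22,442 kr

Tentative minimum tax:
  Adjusted income: 78,100 kr + 16,100 kr + 14,100 kr + 11,700 kr = 120,000 kr
  Less exemption 95,000 kr → base 25,000 kr
  25,000 kr × 28% = 7,000 kr

22,442 kr > 7,000 kr, so the regular tax governs.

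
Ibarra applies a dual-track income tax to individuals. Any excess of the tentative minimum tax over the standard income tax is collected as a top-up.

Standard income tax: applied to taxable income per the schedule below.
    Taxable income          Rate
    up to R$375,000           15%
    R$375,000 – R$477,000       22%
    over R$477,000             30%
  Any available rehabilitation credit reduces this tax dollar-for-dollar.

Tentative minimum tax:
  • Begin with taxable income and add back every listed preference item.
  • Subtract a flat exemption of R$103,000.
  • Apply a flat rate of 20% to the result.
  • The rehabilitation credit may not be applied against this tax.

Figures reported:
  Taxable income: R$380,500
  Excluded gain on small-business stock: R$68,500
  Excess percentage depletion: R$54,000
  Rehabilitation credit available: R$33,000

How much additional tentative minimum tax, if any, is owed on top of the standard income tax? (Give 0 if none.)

Standard income tax:
  R$375,000 × 15% = R$56,250
  R$5,500 × 22% = R$1,210
  → R$57,460
  Less rehabilitation credit R$33,000 → R$24,460

Tentative minimum tax:
  Adjusted income: R$380,500 + R$68,500 + R$54,000 = R$503,000
  Less exemption R$103,000 → base R$400,000
  R$400,000 × 20% = R$80,000

Excess of tentative minimum tax over standard income tax: R$80,000 − R$24,460 = R$55,540.

R$55,540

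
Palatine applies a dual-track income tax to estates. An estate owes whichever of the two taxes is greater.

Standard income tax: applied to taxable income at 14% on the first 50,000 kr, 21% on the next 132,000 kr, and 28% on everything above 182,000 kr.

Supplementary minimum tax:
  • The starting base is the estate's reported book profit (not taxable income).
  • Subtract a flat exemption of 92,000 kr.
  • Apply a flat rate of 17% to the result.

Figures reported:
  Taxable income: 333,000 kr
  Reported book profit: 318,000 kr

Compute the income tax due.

77,000 kr

Standard income tax:
  50,000 kr × 14% = 7,000 kr
  132,000 kr × 21% = 27,720 kr
  151,000 kr × 28% = 42,280 kr
  → 77,000 kr

Supplementary minimum tax:
  Base (reported book profit): 318,000 kr
  Less exemption 92,000 kr → base 226,000 kr
  226,000 kr × 17% = 38,420 kr

77,000 kr > 38,420 kr, so the standard income tax governs.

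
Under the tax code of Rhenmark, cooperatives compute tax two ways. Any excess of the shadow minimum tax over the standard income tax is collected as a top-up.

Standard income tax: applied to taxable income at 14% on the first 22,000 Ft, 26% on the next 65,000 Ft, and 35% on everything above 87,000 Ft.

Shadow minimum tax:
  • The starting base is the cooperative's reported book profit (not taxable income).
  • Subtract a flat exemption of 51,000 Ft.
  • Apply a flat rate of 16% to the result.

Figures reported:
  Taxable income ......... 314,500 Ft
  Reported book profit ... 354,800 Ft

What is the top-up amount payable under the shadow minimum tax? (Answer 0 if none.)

Standard income tax:
  22,000 Ft × 14% = 3,080 Ft
  65,000 Ft × 26% = 16,900 Ft
  227,500 Ft × 35% = 79,625 Ft
  → 99,605 Ft

Shadow minimum tax:
  Base (reported book profit): 354,800 Ft
  Less exemption 51,000 Ft → base 303,800 Ft
  303,800 Ft × 16% = 48,608 Ft

48,608 Ft ≤ 99,605 Ft, so no add-on is due.

0 Ft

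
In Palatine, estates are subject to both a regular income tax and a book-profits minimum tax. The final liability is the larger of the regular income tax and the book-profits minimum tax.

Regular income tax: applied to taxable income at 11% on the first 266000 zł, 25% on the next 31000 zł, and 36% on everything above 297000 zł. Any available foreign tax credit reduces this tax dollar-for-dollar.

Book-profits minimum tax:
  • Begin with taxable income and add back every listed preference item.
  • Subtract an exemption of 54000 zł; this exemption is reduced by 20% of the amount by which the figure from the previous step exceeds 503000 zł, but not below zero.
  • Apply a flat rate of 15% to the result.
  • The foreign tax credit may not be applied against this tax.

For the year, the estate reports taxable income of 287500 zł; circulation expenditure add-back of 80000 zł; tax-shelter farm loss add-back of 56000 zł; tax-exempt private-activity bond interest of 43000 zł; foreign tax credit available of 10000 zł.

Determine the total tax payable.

61875 zł

Regular income tax:
  266000 zł × 11% = 29260 zł
  21500 zł × 25% = 5375 zł
  → 34635 zł
  Less foreign tax credit 10000 zł → 24635 zł

Book-profits minimum tax:
  Adjusted income: 287500 zł + 80000 zł + 56000 zł + 43000 zł = 466500 zł
  Exemption: 466500 zł ≤ 503000 zł, so full 54000 zł applies
  Base: 466500 zł − 54000 zł = 412500 zł
  412500 zł × 15% = 61875 zł

61875 zł > 24635 zł, so the book-profits minimum tax is the binding amount.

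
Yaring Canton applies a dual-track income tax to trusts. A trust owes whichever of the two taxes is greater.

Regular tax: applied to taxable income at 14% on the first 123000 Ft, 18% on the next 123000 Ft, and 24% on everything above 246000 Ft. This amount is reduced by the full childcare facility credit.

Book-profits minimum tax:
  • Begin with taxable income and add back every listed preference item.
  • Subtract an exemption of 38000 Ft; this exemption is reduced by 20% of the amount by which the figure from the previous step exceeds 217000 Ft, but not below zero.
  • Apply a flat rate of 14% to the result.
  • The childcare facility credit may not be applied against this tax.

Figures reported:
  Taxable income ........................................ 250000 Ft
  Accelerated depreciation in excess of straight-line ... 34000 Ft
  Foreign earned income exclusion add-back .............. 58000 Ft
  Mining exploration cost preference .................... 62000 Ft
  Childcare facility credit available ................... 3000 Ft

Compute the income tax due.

Regular tax:
  123000 Ft × 14% = 17220 Ft
  123000 Ft × 18% = 22140 Ft
  4000 Ft × 24% = 960 Ft
  → 40320 Ft
  Less childcare facility credit 3000 Ft → 37320 Ft

Book-profits minimum tax:
  Adjusted income: 250000 Ft + 34000 Ft + 58000 Ft + 62000 Ft = 404000 Ft
  Exemption: 38000 Ft − 20% × (404000 Ft − 217000 Ft) = 38000 Ft − 37400 Ft = 600 Ft
  Base: 404000 Ft − 600 Ft = 403400 Ft
  403400 Ft × 14% = 56476 Ft

56476 Ft > 37320 Ft, so the book-profits minimum tax is the binding amount.

56476 Ft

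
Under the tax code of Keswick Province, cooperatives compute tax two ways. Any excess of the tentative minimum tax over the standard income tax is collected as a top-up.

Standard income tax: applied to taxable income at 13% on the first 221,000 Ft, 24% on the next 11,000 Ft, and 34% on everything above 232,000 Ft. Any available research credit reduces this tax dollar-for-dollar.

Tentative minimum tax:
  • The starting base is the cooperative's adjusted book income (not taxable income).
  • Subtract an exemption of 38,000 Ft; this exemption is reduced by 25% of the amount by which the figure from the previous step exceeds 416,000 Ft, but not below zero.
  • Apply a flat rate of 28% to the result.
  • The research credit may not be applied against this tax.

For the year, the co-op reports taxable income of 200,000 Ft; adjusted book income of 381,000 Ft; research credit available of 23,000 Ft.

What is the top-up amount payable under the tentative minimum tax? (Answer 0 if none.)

Tentative minimum tax:
  Base (adjusted book income): 381,000 Ft
  Exemption: 381,000 Ft ≤ 416,000 Ft, so full 38,000 Ft applies
  Base: 381,000 Ft − 38,000 Ft = 343,000 Ft
  343,000 Ft × 28% = 96,040 Ft

Standard income tax:
  200,000 Ft × 13% = 26,000 Ft
  Less research credit 23,000 Ft → 3,000 Ft

Excess of tentative minimum tax over standard income tax: 96,040 Ft − 3,000 Ft = 93,040 Ft.

93,040 Ft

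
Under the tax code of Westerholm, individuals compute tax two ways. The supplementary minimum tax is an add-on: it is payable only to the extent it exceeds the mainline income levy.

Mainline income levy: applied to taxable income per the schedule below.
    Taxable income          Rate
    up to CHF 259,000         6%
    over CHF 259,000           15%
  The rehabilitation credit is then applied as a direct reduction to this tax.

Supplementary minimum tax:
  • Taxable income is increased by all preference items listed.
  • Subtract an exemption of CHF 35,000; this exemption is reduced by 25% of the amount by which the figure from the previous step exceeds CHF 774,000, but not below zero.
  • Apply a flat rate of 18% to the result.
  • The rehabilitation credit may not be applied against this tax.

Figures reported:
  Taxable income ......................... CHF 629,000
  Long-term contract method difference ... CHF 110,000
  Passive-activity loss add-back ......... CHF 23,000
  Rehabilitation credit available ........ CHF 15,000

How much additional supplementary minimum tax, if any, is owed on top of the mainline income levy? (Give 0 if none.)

CHF 74,820

Supplementary minimum tax:
  Adjusted income: CHF 629,000 + CHF 110,000 + CHF 23,000 = CHF 762,000
  Exemption: CHF 762,000 ≤ CHF 774,000, so full CHF 35,000 applies
  Base: CHF 762,000 − CHF 35,000 = CHF 727,000
  CHF 727,000 × 18% = CHF 130,860

Mainline income levy:
  CHF 259,000 × 6% = CHF 15,540
  CHF 370,000 × 15% = CHF 55,500
  → CHF 71,040
  Less rehabilitation credit CHF 15,000 → CHF 56,040

Excess of supplementary minimum tax over mainline income levy: CHF 130,860 − CHF 56,040 = CHF 74,820.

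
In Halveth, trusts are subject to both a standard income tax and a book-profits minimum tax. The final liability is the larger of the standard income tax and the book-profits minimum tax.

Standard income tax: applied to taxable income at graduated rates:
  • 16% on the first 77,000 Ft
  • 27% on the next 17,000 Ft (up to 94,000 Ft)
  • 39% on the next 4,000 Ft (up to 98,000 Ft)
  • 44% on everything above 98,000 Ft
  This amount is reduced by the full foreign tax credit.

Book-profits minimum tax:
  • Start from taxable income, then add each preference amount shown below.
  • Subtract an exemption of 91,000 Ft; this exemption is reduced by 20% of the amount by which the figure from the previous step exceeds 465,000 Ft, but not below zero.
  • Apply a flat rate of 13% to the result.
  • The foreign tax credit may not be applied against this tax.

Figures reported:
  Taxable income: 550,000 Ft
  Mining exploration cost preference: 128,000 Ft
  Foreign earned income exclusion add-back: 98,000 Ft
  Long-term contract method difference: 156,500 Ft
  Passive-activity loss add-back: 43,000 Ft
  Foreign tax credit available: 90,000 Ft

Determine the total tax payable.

Book-profits minimum tax:
  Adjusted income: 550,000 Ft + 128,000 Ft + 98,000 Ft + 156,500 Ft + 43,000 Ft = 975,500 Ft
  Exemption: 20% × (975,500 Ft − 465,000 Ft) = 102,100 Ft ≥ 91,000 Ft, so the exemption is fully phased out
  Base: 975,500 Ft − 0 Ft = 975,500 Ft
  975,500 Ft × 13% = 126,815 Ft

Standard income tax:
  77,000 Ft × 16% = 12,320 Ft
  17,000 Ft × 27% = 4,590 Ft
  4,000 Ft × 39% = 1,560 Ft
  452,000 Ft × 44% = 198,880 Ft
  → 217,350 Ft
  Less foreign tax credit 90,000 Ft → 127,350 Ft

127,350 Ft > 126,815 Ft, so the standard income tax governs.

127,350 Ft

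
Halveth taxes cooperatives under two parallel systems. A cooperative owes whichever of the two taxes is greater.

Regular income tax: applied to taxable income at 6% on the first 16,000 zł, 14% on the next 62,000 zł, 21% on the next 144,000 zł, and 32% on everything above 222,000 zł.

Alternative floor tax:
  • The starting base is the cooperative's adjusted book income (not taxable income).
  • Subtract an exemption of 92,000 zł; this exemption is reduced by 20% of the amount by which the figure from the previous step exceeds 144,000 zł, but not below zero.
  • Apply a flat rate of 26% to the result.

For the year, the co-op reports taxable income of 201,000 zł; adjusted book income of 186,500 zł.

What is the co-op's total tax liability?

35,470 zł

Alternative floor tax:
  Base (adjusted book income): 186,500 zł
  Exemption: 92,000 zł − 20% × (186,500 zł − 144,000 zł) = 92,000 zł − 8,500 zł = 83,500 zł
  Base: 186,500 zł − 83,500 zł = 103,000 zł
  103,000 zł × 26% = 26,780 zł

Regular income tax:
  16,000 zł × 6% = 960 zł
  62,000 zł × 14% = 8,680 zł
  123,000 zł × 21% = 25,830 zł
  → 35,470 zł

35,470 zł > 26,780 zł, so the regular income tax governs.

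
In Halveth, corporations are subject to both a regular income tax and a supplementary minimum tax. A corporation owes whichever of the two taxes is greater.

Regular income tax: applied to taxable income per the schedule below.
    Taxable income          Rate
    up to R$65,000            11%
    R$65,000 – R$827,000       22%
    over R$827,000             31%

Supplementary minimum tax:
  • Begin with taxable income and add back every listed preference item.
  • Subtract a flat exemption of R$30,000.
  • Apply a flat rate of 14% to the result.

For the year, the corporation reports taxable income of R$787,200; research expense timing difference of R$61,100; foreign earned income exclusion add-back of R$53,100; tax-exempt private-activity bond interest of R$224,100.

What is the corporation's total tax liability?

Regular income tax:
  R$65,000 × 11% = R$7,150
  R$722,200 × 22% = R$158,884
  → R$166,034

Supplementary minimum tax:
  Adjusted income: R$787,200 + R$61,100 + R$53,100 + R$224,100 = R$1,125,500
  Less exemption R$30,000 → base R$1,095,500
  R$1,095,500 × 14% = R$153,370

R$166,034 > R$153,370, so the regular income tax governs.

R$166,034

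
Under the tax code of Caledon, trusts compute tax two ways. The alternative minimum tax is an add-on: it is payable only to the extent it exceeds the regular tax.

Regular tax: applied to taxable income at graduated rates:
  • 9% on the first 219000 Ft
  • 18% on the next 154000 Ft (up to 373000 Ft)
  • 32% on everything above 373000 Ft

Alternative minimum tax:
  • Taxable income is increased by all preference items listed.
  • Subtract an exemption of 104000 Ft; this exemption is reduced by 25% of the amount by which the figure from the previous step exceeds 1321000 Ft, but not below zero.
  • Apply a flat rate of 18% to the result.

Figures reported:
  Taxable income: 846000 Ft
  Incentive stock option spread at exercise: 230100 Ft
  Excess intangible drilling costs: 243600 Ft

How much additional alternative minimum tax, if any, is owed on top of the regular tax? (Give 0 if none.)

20036 Ft

Regular tax:
  219000 Ft × 9% = 19710 Ft
  154000 Ft × 18% = 27720 Ft
  473000 Ft × 32% = 151360 Ft
  → 198790 Ft

Alternative minimum tax:
  Adjusted income: 846000 Ft + 230100 Ft + 243600 Ft = 1319700 Ft
  Exemption: 1319700 Ft ≤ 1321000 Ft, so full 104000 Ft applies
  Base: 1319700 Ft − 104000 Ft = 1215700 Ft
  1215700 Ft × 18% = 218826 Ft

Excess of alternative minimum tax over regular tax: 218826 Ft − 198790 Ft = 20036 Ft.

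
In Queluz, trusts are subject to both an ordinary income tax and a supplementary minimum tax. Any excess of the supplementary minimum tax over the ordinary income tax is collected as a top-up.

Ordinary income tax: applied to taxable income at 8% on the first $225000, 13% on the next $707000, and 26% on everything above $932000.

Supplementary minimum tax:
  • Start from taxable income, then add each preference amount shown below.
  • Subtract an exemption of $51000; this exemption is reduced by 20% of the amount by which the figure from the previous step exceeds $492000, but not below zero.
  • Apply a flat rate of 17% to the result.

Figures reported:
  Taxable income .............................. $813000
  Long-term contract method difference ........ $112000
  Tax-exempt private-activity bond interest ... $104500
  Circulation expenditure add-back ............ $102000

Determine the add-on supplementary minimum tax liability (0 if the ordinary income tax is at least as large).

$97915

Supplementary minimum tax:
  Adjusted income: $813000 + $112000 + $104500 + $102000 = $1131500
  Exemption: 20% × ($1131500 − $492000) = $127900 ≥ $51000, so the exemption is fully phased out
  Base: $1131500 − $0 = $1131500
  $1131500 × 17% = $192355

Ordinary income tax:
  $225000 × 8% = $18000
  $588000 × 13% = $76440
  → $94440

Excess of supplementary minimum tax over ordinary income tax: $192355 − $94440 = $97915.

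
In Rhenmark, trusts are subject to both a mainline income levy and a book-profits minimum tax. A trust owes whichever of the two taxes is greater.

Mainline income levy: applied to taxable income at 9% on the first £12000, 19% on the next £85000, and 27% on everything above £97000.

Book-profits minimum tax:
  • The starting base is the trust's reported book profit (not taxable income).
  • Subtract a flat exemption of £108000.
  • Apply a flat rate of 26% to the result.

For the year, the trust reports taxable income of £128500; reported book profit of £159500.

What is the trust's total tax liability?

Book-profits minimum tax:
  Base (reported book profit): £159500
  Less exemption £108000 → base £51500
  £51500 × 26% = £13390

Mainline income levy:
  £12000 × 9% = £1080
  £85000 × 19% = £16150
  £31500 × 27% = £8505
  → £25735

£25735 > £13390, so the mainline income levy governs.

£25735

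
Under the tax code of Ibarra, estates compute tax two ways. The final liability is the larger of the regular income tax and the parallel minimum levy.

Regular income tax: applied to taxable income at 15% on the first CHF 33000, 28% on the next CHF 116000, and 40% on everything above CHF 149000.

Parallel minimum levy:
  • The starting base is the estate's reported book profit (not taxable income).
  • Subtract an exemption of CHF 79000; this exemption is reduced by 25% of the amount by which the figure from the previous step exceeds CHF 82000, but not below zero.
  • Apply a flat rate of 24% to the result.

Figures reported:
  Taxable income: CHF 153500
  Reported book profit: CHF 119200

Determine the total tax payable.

Regular income tax:
  CHF 33000 × 15% = CHF 4950
  CHF 116000 × 28% = CHF 32480
  CHF 4500 × 40% = CHF 1800
  → CHF 39230

Parallel minimum levy:
  Base (reported book profit): CHF 119200
  Exemption: CHF 79000 − 25% × (CHF 119200 − CHF 82000) = CHF 79000 − CHF 9300 = CHF 69700
  Base: CHF 119200 − CHF 69700 = CHF 49500
  CHF 49500 × 24% = CHF 11880

CHF 39230 > CHF 11880, so the regular income tax governs.

CHF 39230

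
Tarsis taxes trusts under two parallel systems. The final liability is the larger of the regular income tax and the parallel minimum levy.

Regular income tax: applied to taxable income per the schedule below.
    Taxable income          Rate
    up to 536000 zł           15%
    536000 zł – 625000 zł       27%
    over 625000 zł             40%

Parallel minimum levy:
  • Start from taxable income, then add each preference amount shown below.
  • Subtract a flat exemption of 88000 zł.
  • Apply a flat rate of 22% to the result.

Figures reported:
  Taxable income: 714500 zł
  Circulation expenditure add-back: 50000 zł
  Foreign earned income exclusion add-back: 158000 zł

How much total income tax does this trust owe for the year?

Regular income tax:
  536000 zł × 15% = 80400 zł
  89000 zł × 27% = 24030 zł
  89500 zł × 40% = 35800 zł
  → 140230 zł

Parallel minimum levy:
  Adjusted income: 714500 zł + 50000 zł + 158000 zł = 922500 zł
  Less exemption 88000 zł → base 834500 zł
  834500 zł × 22% = 183590 zł

183590 zł > 140230 zł, so the parallel minimum levy is the binding amount.

183590 zł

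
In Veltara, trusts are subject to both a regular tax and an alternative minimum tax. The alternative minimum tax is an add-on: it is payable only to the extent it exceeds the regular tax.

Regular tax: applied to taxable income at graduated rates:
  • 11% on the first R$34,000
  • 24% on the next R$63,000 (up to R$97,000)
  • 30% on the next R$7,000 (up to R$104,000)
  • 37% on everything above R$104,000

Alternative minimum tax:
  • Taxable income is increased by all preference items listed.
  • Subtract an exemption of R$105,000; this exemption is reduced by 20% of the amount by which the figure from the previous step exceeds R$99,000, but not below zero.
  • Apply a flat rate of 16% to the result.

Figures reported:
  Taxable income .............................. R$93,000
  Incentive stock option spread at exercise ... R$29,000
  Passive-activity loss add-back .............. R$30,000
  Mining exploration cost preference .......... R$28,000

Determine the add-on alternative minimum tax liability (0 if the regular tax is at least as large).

R$0

Alternative minimum tax:
  Adjusted income: R$93,000 + R$29,000 + R$30,000 + R$28,000 = R$180,000
  Exemption: R$105,000 − 20% × (R$180,000 − R$99,000) = R$105,000 − R$16,200 = R$88,800
  Base: R$180,000 − R$88,800 = R$91,200
  R$91,200 × 16% = R$14,592

Regular tax:
  R$34,000 × 11% = R$3,740
  R$59,000 × 24% = R$14,160
  → R$17,900

R$14,592 ≤ R$17,900, so no add-on is due.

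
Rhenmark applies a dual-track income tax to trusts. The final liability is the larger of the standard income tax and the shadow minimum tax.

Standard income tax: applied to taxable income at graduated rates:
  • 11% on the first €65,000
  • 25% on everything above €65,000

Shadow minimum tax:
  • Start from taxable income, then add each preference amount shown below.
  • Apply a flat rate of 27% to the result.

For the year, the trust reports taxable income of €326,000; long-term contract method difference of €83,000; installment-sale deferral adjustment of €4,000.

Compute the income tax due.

€111,510

Shadow minimum tax:
  Adjusted income: €326,000 + €83,000 + €4,000 = €413,000
  €413,000 × 27% = €111,510

Standard income tax:
  €65,000 × 11% = €7,150
  €261,000 × 25% = €65,250
  → €72,400

€111,510 > €72,400, so the shadow minimum tax is the binding amount.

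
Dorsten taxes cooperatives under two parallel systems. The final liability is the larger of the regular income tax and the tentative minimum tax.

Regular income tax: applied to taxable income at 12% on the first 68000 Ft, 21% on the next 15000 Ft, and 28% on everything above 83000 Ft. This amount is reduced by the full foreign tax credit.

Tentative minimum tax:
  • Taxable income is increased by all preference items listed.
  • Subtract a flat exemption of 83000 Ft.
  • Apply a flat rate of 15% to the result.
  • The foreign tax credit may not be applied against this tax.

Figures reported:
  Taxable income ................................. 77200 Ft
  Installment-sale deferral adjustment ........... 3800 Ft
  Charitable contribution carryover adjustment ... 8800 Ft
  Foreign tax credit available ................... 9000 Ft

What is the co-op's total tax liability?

Regular income tax:
  68000 Ft × 12% = 8160 Ft
  9200 Ft × 21% = 1932 Ft
  → 10092 Ft
  Less foreign tax credit 9000 Ft → 1092 Ft

Tentative minimum tax:
  Adjusted income: 77200 Ft + 3800 Ft + 8800 Ft = 89800 Ft
  Less exemption 83000 Ft → base 6800 Ft
  6800 Ft × 15% = 1020 Ft

1092 Ft > 1020 Ft, so the regular income tax governs.

1092 Ft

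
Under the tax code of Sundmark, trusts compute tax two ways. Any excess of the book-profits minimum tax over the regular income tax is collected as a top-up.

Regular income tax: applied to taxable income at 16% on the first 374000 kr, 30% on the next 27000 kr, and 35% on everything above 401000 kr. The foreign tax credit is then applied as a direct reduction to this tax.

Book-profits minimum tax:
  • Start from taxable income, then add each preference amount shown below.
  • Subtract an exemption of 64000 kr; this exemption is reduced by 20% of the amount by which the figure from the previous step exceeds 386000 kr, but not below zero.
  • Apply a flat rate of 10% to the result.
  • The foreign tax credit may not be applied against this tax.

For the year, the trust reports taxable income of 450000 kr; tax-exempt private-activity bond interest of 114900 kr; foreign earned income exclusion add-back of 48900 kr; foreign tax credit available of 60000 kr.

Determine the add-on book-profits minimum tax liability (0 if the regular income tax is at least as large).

Book-profits minimum tax:
  Adjusted income: 450000 kr + 114900 kr + 48900 kr = 613800 kr
  Exemption: 64000 kr − 20% × (613800 kr − 386000 kr) = 64000 kr − 45560 kr = 18440 kr
  Base: 613800 kr − 18440 kr = 595360 kr
  595360 kr × 10% = 59536 kr

Regular income tax:
  374000 kr × 16% = 59840 kr
  27000 kr × 30% = 8100 kr
  49000 kr × 35% = 17150 kr
  → 85090 kr
  Less foreign tax credit 60000 kr → 25090 kr

Excess of book-profits minimum tax over regular income tax: 59536 kr − 25090 kr = 34446 kr.

34446 kr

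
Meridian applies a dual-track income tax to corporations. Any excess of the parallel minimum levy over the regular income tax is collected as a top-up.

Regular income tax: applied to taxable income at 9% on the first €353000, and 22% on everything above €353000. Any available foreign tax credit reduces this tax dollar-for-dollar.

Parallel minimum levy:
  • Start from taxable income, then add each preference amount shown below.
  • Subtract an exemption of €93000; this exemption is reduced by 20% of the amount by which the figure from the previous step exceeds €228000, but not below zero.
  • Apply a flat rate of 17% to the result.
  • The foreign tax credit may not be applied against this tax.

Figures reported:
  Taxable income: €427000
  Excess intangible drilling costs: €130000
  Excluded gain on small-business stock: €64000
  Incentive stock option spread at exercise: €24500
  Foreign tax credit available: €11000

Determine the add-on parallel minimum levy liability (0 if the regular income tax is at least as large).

€71070

Parallel minimum levy:
  Adjusted income: €427000 + €130000 + €64000 + €24500 = €645500
  Exemption: €93000 − 20% × (€645500 − €228000) = €93000 − €83500 = €9500
  Base: €645500 − €9500 = €636000
  €636000 × 17% = €108120

Regular income tax:
  €353000 × 9% = €31770
  €74000 × 22% = €16280
  → €48050
  Less foreign tax credit €11000 → €37050

Excess of parallel minimum levy over regular income tax: €108120 − €37050 = €71070.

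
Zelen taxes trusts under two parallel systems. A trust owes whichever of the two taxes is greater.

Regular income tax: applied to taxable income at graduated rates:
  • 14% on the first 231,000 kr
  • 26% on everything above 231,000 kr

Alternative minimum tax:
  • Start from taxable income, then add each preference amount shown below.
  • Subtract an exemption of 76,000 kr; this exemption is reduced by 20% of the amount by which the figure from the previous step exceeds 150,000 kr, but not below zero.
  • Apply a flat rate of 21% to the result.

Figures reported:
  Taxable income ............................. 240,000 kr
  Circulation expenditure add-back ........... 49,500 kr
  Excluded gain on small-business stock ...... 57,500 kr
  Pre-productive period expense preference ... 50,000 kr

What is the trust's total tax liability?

77,784 kr

Alternative minimum tax:
  Adjusted income: 240,000 kr + 49,500 kr + 57,500 kr + 50,000 kr = 397,000 kr
  Exemption: 76,000 kr − 20% × (397,000 kr − 150,000 kr) = 76,000 kr − 49,400 kr = 26,600 kr
  Base: 397,000 kr − 26,600 kr = 370,400 kr
  370,400 kr × 21% = 77,784 kr

Regular income tax:
  231,000 kr × 14% = 32,340 kr
  9,000 kr × 26% = 2,340 kr
  → 34,680 kr

77,784 kr > 34,680 kr, so the alternative minimum tax is the binding amount.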